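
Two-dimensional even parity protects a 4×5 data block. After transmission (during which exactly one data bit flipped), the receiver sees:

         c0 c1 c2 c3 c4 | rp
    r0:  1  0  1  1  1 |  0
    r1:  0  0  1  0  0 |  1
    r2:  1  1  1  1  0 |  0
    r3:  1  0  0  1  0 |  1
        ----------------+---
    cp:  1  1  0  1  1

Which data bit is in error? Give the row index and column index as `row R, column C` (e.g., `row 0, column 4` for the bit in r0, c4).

row 3, column 2

Recompute each row's even parity and compare to rp:
  r0: data parity 0, sent rp 0 → ok
  r1: data parity 1, sent rp 1 → ok
  r2: data parity 0, sent rp 0 → ok
  r3: data parity 0, sent rp 1 → mismatch
Recompute each column's even parity and compare to cp:
  c0: data parity 1, sent cp 1 → ok
  c1: data parity 1, sent cp 1 → ok
  c2: data parity 1, sent cp 0 → mismatch
  c3: data parity 1, sent cp 1 → ok
  c4: data parity 1, sent cp 1 → ok
Exactly one row (r3) and one column (c2) fail → the flipped bit is at their intersection.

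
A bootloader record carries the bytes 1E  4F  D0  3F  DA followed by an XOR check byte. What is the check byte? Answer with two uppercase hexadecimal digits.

64

XOR the bytes together:
  start with 0x1E
  0x1E ⊕ 0x4F = 0x51
  0x51 ⊕ 0xD0 = 0x81
  0x81 ⊕ 0x3F = 0xBE
  0xBE ⊕ 0xDA = 0x64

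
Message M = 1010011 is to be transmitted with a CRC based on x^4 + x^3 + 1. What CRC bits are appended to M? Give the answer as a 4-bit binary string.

Append 4 zeros: 10100110000. Divide by 11001 (XOR where the leading bit is 1):
  pos 0: 10100 XOR 11001 = 01101
  pos 1: 11011 XOR 11001 = 00010
  pos 4: 10100 XOR 11001 = 01101
  pos 5: 11010 XOR 11001 = 00011
Remainder (last 4 bits) = 0110. This is the CRC / FCS.

0110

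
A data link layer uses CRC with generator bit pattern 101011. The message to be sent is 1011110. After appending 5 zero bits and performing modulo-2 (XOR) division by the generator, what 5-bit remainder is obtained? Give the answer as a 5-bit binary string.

01110

Append 5 zeros: 101111000000. Divide by 101011 (XOR where the leading bit is 1):
  pos 0: 101111 XOR 101011 = 000100
  pos 3: 100000 XOR 101011 = 001011
  pos 5: 101100 XOR 101011 = 000111
Remainder (last 5 bits) = 01110. This is the CRC / FCS.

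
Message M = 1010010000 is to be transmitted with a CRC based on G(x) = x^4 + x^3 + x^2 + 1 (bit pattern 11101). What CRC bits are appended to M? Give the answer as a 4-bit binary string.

Append 4 zeros: 10100100000000. Divide by 11101 (XOR where the leading bit is 1):
  pos 0: 10100 XOR 11101 = 01001
  pos 1: 10011 XOR 11101 = 01110
  pos 2: 11100 XOR 11101 = 00001
  pos 6: 10000 XOR 11101 = 01101
  pos 7: 11010 XOR 11101 = 00111
  pos 9: 11100 XOR 11101 = 00001
Remainder (last 4 bits) = 0001. This is the CRC / FCS.

0001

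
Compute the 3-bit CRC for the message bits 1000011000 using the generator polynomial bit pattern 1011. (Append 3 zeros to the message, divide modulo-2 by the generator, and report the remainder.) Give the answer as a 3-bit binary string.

Append 3 zeros: 1000011000000. Divide by 1011 (XOR where the leading bit is 1):
  pos 0: 1000 XOR 1011 = 0011
  pos 2: 1101 XOR 1011 = 0110
  pos 3: 1101 XOR 1011 = 0110
  pos 4: 1100 XOR 1011 = 0111
  pos 5: 1110 XOR 1011 = 0101
  pos 6: 1010 XOR 1011 = 0001
  pos 9: 1000 XOR 1011 = 0011
Remainder (last 3 bits) = 011. This is the CRC / FCS.

011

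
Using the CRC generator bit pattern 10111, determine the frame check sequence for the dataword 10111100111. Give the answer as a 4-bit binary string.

Append 4 zeros: 101111001110000. Divide by 10111 (XOR where the leading bit is 1):
  pos 0: 10111 XOR 10111 = 00000
  pos 5: 10011 XOR 10111 = 00100
  pos 7: 10010 XOR 10111 = 00101
  pos 9: 10100 XOR 10111 = 00011
Remainder (last 4 bits) = 0110. This is the CRC / FCS.

0110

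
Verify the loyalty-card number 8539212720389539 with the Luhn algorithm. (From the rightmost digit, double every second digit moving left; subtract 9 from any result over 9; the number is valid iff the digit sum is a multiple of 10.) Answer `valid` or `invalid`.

From the right, keep odd positions and double even positions (subtract 9 from any doubled value over 9):
  doubled (positions 2,4,...): 6 9 6 4 4 4 6 7 → sum 46
  kept (positions 1,3,...): 9 5 8 0 7 1 9 5 → sum 44
Total = 90.
90 mod 10 = 0, so the number is valid.

valid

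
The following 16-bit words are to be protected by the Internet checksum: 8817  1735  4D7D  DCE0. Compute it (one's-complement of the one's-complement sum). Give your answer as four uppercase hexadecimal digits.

3655

One's-complement addition (fold any carry out of bit 15 back into bit 0):
  0x8817 + 0x1735 = 0x09F4C
  0x9F4C + 0x4D7D = 0x0ECC9
  0xECC9 + 0xDCE0 = 0x1C9A9 → wrap carry → 0xC9AA
One's-complement sum = 0xC9AA.
Checksum = ~0xC9AA & 0xFFFF = 0x3655.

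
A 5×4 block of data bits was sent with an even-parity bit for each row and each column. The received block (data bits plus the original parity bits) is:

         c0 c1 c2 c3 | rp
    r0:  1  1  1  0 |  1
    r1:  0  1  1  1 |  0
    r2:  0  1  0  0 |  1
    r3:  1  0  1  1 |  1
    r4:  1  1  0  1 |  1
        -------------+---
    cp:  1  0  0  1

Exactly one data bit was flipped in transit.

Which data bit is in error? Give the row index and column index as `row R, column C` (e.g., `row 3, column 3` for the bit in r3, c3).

row 1, column 2

Recompute each row's even parity and compare to rp:
  r0: data parity 1, sent rp 1 → ok
  r1: data parity 1, sent rp 0 → mismatch
  r2: data parity 1, sent rp 1 → ok
  r3: data parity 1, sent rp 1 → ok
  r4: data parity 1, sent rp 1 → ok
Recompute each column's even parity and compare to cp:
  c0: data parity 1, sent cp 1 → ok
  c1: data parity 0, sent cp 0 → ok
  c2: data parity 1, sent cp 0 → mismatch
  c3: data parity 1, sent cp 1 → ok
Exactly one row (r1) and one column (c2) fail → the flipped bit is at their intersection.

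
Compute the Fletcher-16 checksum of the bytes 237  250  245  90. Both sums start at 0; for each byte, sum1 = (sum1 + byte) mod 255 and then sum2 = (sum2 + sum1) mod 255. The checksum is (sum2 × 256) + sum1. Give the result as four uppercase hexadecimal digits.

EE39

Running sums (mod 255):
  after byte 0 (237): sum1=237, sum2=237
  after byte 1 (250): sum1=232, sum2=214
  after byte 2 (245): sum1=222, sum2=181
  after byte 3 (90): sum1=57, sum2=238
Checksum = sum2·256 + sum1 = 238·256 + 57 = 60985 = 0xEE39.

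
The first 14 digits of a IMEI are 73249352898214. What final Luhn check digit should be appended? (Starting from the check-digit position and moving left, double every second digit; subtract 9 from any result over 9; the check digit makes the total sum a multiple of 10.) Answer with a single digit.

Partial digits right→left: 4 1 2 8 9 8 2 5 3 9 4 2 3 7
Double every second digit counting from the check-digit position (so the 1st, 3rd, 5th, ... of the partial from the right).
  doubled (with −9 where >9): 8 4 9 4 6 8 6 → sum 45
  kept as-is: 1 8 8 5 9 2 7 → sum 40
Total = 45 + 40 = 85.
Check digit = (10 − (85 mod 10)) mod 10 = 5.

5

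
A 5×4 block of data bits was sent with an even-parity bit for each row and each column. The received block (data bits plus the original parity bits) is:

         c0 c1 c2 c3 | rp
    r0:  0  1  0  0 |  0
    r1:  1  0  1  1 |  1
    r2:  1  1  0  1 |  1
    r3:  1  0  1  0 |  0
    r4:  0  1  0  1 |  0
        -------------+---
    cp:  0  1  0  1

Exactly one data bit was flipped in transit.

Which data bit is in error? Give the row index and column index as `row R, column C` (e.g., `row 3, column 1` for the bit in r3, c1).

Recompute each row's even parity and compare to rp:
  r0: data parity 1, sent rp 0 → mismatch
  r1: data parity 1, sent rp 1 → ok
  r2: data parity 1, sent rp 1 → ok
  r3: data parity 0, sent rp 0 → ok
  r4: data parity 0, sent rp 0 → ok
Recompute each column's even parity and compare to cp:
  c0: data parity 1, sent cp 0 → mismatch
  c1: data parity 1, sent cp 1 → ok
  c2: data parity 0, sent cp 0 → ok
  c3: data parity 1, sent cp 1 → ok
Exactly one row (r0) and one column (c0) fail → the flipped bit is at their intersection.

row 0, column 0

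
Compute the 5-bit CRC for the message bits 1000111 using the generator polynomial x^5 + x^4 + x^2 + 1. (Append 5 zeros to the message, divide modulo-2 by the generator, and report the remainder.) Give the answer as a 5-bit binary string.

Append 5 zeros: 100011100000. Divide by 110101 (XOR where the leading bit is 1):
  pos 0: 100011 XOR 110101 = 010110
  pos 1: 101101 XOR 110101 = 011000
  pos 2: 110000 XOR 110101 = 000101
  pos 5: 101000 XOR 110101 = 011101
  pos 6: 111010 XOR 110101 = 001111
Remainder (last 5 bits) = 01111. This is the CRC / FCS.

01111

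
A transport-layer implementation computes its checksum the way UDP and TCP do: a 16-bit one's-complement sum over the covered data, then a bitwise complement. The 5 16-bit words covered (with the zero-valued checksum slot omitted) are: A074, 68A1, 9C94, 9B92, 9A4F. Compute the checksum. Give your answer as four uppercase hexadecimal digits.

2473

One's-complement addition (fold any carry out of bit 15 back into bit 0):
  0xA074 + 0x68A1 = 0x10915 → wrap carry → 0x0916
  0x0916 + 0x9C94 = 0x0A5AA
  0xA5AA + 0x9B92 = 0x1413C → wrap carry → 0x413D
  0x413D + 0x9A4F = 0x0DB8C
One's-complement sum = 0xDB8C.
Checksum = ~0xDB8C & 0xFFFF = 0x2473.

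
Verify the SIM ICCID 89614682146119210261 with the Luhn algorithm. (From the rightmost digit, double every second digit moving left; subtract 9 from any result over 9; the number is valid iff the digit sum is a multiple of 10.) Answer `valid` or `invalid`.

invalid

From the right, keep odd positions and double even positions (subtract 9 from any doubled value over 9):
  doubled (positions 2,4,...): 3 0 4 2 3 2 7 8 3 7 → sum 39
  kept (positions 1,3,...): 1 2 1 9 1 4 2 6 1 9 → sum 36
Total = 75.
75 mod 10 = 5, so the number is invalid.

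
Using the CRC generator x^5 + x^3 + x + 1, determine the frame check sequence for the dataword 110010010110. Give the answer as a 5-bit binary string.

10100

Append 5 zeros: 11001001011000000. Divide by 101011 (XOR where the leading bit is 1):
  pos 0: 110010 XOR 101011 = 011001
  pos 1: 110010 XOR 101011 = 011001
  pos 2: 110011 XOR 101011 = 011000
  pos 3: 110000 XOR 101011 = 011011
  pos 4: 110111 XOR 101011 = 011100
  pos 5: 111001 XOR 101011 = 010010
  pos 6: 100100 XOR 101011 = 001111
  pos 8: 111100 XOR 101011 = 010111
  pos 9: 101110 XOR 101011 = 000101
Remainder (last 5 bits) = 10100. This is the CRC / FCS.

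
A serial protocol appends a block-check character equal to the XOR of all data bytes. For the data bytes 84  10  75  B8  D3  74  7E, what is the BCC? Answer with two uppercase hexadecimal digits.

XOR the bytes together:
  start with 0x84
  0x84 ⊕ 0x10 = 0x94
  0x94 ⊕ 0x75 = 0xE1
  0xE1 ⊕ 0xB8 = 0x59
  0x59 ⊕ 0xD3 = 0x8A
  0x8A ⊕ 0x74 = 0xFE
  0xFE ⊕ 0x7E = 0x80

80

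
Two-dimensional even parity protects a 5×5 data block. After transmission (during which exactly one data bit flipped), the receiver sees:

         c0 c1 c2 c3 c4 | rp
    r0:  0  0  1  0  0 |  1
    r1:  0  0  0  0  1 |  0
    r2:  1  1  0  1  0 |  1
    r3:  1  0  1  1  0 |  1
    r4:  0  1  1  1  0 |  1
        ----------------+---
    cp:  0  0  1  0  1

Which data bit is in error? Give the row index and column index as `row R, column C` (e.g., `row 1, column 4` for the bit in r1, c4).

row 1, column 3

Recompute each row's even parity and compare to rp:
  r0: data parity 1, sent rp 1 → ok
  r1: data parity 1, sent rp 0 → mismatch
  r2: data parity 1, sent rp 1 → ok
  r3: data parity 1, sent rp 1 → ok
  r4: data parity 1, sent rp 1 → ok
Recompute each column's even parity and compare to cp:
  c0: data parity 0, sent cp 0 → ok
  c1: data parity 0, sent cp 0 → ok
  c2: data parity 1, sent cp 1 → ok
  c3: data parity 1, sent cp 0 → mismatch
  c4: data parity 1, sent cp 1 → ok
Exactly one row (r1) and one column (c3) fail → the flipped bit is at their intersection.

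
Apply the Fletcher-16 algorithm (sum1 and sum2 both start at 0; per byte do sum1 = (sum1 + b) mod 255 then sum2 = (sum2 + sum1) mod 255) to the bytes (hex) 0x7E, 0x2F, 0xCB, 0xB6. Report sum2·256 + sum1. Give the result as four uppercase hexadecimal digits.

Running sums (mod 255):
  after byte 0 (0x7E): sum1=126, sum2=126
  after byte 1 (0x2F): sum1=173, sum2=44
  after byte 2 (0xCB): sum1=121, sum2=165
  after byte 3 (0xB6): sum1=48, sum2=213
Checksum = sum2·256 + sum1 = 213·256 + 48 = 54576 = 0xD530.

D530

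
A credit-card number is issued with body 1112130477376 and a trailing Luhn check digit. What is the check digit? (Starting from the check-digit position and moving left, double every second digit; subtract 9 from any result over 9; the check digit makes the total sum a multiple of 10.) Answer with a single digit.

6

Partial digits right→left: 6 7 3 7 7 4 0 3 1 2 1 1 1
Double every second digit counting from the check-digit position (so the 1st, 3rd, 5th, ... of the partial from the right).
  doubled (with −9 where >9): 3 6 5 0 2 2 2 → sum 20
  kept as-is: 7 7 4 3 2 1 → sum 24
Total = 20 + 24 = 44.
Check digit = (10 − (44 mod 10)) mod 10 = 6.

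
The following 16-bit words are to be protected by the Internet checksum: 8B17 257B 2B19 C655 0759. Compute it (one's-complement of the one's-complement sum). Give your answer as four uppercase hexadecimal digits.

One's-complement addition (fold any carry out of bit 15 back into bit 0):
  0x8B17 + 0x257B = 0x0B092
  0xB092 + 0x2B19 = 0x0DBAB
  0xDBAB + 0xC655 = 0x1A200 → wrap carry → 0xA201
  0xA201 + 0x0759 = 0x0A95A
One's-complement sum = 0xA95A.
Checksum = ~0xA95A & 0xFFFF = 0x56A5.

56A5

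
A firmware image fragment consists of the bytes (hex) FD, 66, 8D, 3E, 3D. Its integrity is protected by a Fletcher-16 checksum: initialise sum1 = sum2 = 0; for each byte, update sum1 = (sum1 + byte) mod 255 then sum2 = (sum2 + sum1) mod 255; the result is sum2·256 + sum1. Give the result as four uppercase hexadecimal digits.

Running sums (mod 255):
  after byte 0 (FD): sum1=253, sum2=253
  after byte 1 (66): sum1=100, sum2=98
  after byte 2 (8D): sum1=241, sum2=84
  after byte 3 (3E): sum1=48, sum2=132
  after byte 4 (3D): sum1=109, sum2=241
Checksum = sum2·256 + sum1 = 241·256 + 109 = 61805 = 0xF16D.

F16D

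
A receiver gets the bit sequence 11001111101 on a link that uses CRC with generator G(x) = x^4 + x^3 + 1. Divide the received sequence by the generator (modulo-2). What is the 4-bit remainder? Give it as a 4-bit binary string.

Modulo-2 division of 11001111101 by 11001:
  pos 0: 11001 XOR 11001 = 00000
  pos 5: 11110 XOR 11001 = 00111
Remainder = 1111 (nonzero — an error is detected).

1111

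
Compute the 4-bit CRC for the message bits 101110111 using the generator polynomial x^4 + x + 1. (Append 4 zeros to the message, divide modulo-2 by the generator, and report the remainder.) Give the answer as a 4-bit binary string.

1110

Append 4 zeros: 1011101110000. Divide by 10011 (XOR where the leading bit is 1):
  pos 0: 10111 XOR 10011 = 00100
  pos 2: 10001 XOR 10011 = 00010
  pos 5: 10110 XOR 10011 = 00101
  pos 7: 10100 XOR 10011 = 00111
Remainder (last 4 bits) = 1110. This is the CRC / FCS.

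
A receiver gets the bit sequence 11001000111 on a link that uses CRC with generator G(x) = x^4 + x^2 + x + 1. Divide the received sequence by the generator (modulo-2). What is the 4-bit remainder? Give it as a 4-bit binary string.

Modulo-2 division of 11001000111 by 10111:
  pos 0: 11001 XOR 10111 = 01110
  pos 1: 11100 XOR 10111 = 01011
  pos 2: 10110 XOR 10111 = 00001
  pos 6: 10111 XOR 10111 = 00000
Remainder = 0000 (zero — the frame passes the CRC check).

0000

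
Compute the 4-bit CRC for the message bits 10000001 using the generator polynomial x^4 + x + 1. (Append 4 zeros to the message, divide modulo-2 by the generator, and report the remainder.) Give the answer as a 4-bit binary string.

1101

Append 4 zeros: 100000010000. Divide by 10011 (XOR where the leading bit is 1):
  pos 0: 10000 XOR 10011 = 00011
  pos 3: 11001 XOR 10011 = 01010
  pos 4: 10100 XOR 10011 = 00111
  pos 6: 11100 XOR 10011 = 01111
  pos 7: 11110 XOR 10011 = 01101
Remainder (last 4 bits) = 1101. This is the CRC / FCS.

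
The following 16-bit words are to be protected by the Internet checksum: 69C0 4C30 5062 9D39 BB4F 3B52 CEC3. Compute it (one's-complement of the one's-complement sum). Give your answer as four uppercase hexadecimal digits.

One's-complement addition (fold any carry out of bit 15 back into bit 0):
  0x69C0 + 0x4C30 = 0x0B5F0
  0xB5F0 + 0x5062 = 0x10652 → wrap carry → 0x0653
  0x0653 + 0x9D39 = 0x0A38C
  0xA38C + 0xBB4F = 0x15EDB → wrap carry → 0x5EDC
  0x5EDC + 0x3B52 = 0x09A2E
  0x9A2E + 0xCEC3 = 0x168F1 → wrap carry → 0x68F2
One's-complement sum = 0x68F2.
Checksum = ~0x68F2 & 0xFFFF = 0x970D.

970D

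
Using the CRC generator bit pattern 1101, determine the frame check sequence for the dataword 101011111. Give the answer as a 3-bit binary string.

101

Append 3 zeros: 101011111000. Divide by 1101 (XOR where the leading bit is 1):
  pos 0: 1010 XOR 1101 = 0111
  pos 1: 1111 XOR 1101 = 0010
  pos 3: 1011 XOR 1101 = 0110
  pos 4: 1101 XOR 1101 = 0000
  pos 8: 1000 XOR 1101 = 0101
Remainder (last 3 bits) = 101. This is the CRC / FCS.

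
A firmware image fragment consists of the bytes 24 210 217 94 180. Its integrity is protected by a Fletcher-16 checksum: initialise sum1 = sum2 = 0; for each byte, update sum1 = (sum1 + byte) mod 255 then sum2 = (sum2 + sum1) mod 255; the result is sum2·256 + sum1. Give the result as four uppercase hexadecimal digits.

C2D7

Running sums (mod 255):
  after byte 0 (24): sum1=24, sum2=24
  after byte 1 (210): sum1=234, sum2=3
  after byte 2 (217): sum1=196, sum2=199
  after byte 3 (94): sum1=35, sum2=234
  after byte 4 (180): sum1=215, sum2=194
Checksum = sum2·256 + sum1 = 194·256 + 215 = 49879 = 0xC2D7.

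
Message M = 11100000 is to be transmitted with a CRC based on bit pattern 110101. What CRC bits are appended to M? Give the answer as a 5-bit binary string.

Append 5 zeros: 1110000000000. Divide by 110101 (XOR where the leading bit is 1):
  pos 0: 111000 XOR 110101 = 001101
  pos 2: 110100 XOR 110101 = 000001
  pos 7: 100000 XOR 110101 = 010101
Remainder (last 5 bits) = 10101. This is the CRC / FCS.

10101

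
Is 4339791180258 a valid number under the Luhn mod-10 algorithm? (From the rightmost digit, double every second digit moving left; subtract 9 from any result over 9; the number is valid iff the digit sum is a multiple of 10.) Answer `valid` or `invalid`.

valid

From the right, keep odd positions and double even positions (subtract 9 from any doubled value over 9):
  doubled (positions 2,4,...): 1 0 2 9 9 6 → sum 27
  kept (positions 1,3,...): 8 2 8 1 7 3 4 → sum 33
Total = 60.
60 mod 10 = 0, so the number is valid.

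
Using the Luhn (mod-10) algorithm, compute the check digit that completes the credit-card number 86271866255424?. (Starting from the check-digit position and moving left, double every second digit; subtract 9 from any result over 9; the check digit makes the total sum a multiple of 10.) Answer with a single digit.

9

Partial digits right→left: 4 2 4 5 5 2 6 6 8 1 7 2 6 8
Double every second digit counting from the check-digit position (so the 1st, 3rd, 5th, ... of the partial from the right).
  doubled (with −9 where >9): 8 8 1 3 7 5 3 → sum 35
  kept as-is: 2 5 2 6 1 2 8 → sum 26
Total = 35 + 26 = 61.
Check digit = (10 − (61 mod 10)) mod 10 = 9.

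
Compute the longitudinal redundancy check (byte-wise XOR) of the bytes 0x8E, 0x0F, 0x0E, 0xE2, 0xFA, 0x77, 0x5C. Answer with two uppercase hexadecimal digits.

BC

XOR the bytes together:
  start with 0x8E
  0x8E ⊕ 0x0F = 0x81
  0x81 ⊕ 0x0E = 0x8F
  0x8F ⊕ 0xE2 = 0x6D
  0x6D ⊕ 0xFA = 0x97
  0x97 ⊕ 0x77 = 0xE0
  0xE0 ⊕ 0x5C = 0xBC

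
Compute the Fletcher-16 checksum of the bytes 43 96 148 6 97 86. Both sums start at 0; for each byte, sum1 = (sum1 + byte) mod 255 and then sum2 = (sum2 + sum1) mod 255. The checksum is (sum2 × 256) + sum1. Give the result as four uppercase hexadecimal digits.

62DD

Running sums (mod 255):
  after byte 0 (43): sum1=43, sum2=43
  after byte 1 (96): sum1=139, sum2=182
  after byte 2 (148): sum1=32, sum2=214
  after byte 3 (6): sum1=38, sum2=252
  after byte 4 (97): sum1=135, sum2=132
  after byte 5 (86): sum1=221, sum2=98
Checksum = sum2·256 + sum1 = 98·256 + 221 = 25309 = 0x62DD.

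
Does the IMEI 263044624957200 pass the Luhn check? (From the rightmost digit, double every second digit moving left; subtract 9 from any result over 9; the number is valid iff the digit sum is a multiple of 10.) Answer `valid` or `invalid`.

invalid

From the right, keep odd positions and double even positions (subtract 9 from any doubled value over 9):
  doubled (positions 2,4,...): 0 5 9 4 8 0 3 → sum 29
  kept (positions 1,3,...): 0 2 5 4 6 4 3 2 → sum 26
Total = 55.
55 mod 10 = 5, so the number is invalid.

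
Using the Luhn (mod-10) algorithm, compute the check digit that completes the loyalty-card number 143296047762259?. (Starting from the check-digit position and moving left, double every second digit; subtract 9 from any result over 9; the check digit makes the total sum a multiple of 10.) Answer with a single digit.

2

Partial digits right→left: 9 5 2 2 6 7 7 4 0 6 9 2 3 4 1
Double every second digit counting from the check-digit position (so the 1st, 3rd, 5th, ... of the partial from the right).
  doubled (with −9 where >9): 9 4 3 5 0 9 6 2 → sum 38
  kept as-is: 5 2 7 4 6 2 4 → sum 30
Total = 38 + 30 = 68.
Check digit = (10 − (68 mod 10)) mod 10 = 2.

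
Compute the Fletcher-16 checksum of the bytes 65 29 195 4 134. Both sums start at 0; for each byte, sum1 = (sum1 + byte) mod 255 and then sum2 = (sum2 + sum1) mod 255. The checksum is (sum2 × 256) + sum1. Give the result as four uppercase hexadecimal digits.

Running sums (mod 255):
  after byte 0 (65): sum1=65, sum2=65
  after byte 1 (29): sum1=94, sum2=159
  after byte 2 (195): sum1=34, sum2=193
  after byte 3 (4): sum1=38, sum2=231
  after byte 4 (134): sum1=172, sum2=148
Checksum = sum2·256 + sum1 = 148·256 + 172 = 38060 = 0x94AC.

94AC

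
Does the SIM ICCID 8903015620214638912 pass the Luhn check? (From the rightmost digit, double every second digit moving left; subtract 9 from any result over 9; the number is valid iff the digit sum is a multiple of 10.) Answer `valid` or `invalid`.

invalid

From the right, keep odd positions and double even positions (subtract 9 from any doubled value over 9):
  doubled (positions 2,4,...): 2 7 3 2 0 3 2 6 9 → sum 34
  kept (positions 1,3,...): 2 9 3 4 2 2 5 0 0 8 → sum 35
Total = 69.
69 mod 10 = 9, so the number is invalid.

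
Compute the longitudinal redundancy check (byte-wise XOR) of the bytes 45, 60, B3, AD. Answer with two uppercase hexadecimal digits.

3B

XOR the bytes together:
  start with 0x45
  0x45 ⊕ 0x60 = 0x25
  0x25 ⊕ 0xB3 = 0x96
  0x96 ⊕ 0xAD = 0x3B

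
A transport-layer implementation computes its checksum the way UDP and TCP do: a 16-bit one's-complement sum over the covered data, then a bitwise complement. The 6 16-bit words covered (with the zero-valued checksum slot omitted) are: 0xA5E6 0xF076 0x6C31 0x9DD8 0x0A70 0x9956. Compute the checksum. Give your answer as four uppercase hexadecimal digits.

One's-complement addition (fold any carry out of bit 15 back into bit 0):
  0xA5E6 + 0xF076 = 0x1965C → wrap carry → 0x965D
  0x965D + 0x6C31 = 0x1028E → wrap carry → 0x028F
  0x028F + 0x9DD8 = 0x0A067
  0xA067 + 0x0A70 = 0x0AAD7
  0xAAD7 + 0x9956 = 0x1442D → wrap carry → 0x442E
One's-complement sum = 0x442E.
Checksum = ~0x442E & 0xFFFF = 0xBBD1.

BBD1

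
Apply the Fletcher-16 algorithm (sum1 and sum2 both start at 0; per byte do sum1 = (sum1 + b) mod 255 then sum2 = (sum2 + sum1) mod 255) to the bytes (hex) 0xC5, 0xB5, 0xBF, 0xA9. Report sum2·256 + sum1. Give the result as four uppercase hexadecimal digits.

61E4

Running sums (mod 255):
  after byte 0 (0xC5): sum1=197, sum2=197
  after byte 1 (0xB5): sum1=123, sum2=65
  after byte 2 (0xBF): sum1=59, sum2=124
  after byte 3 (0xA9): sum1=228, sum2=97
Checksum = sum2·256 + sum1 = 97·256 + 228 = 25060 = 0x61E4.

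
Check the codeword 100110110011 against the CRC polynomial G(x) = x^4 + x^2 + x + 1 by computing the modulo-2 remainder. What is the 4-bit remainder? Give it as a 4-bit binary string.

Modulo-2 division of 100110110011 by 10111:
  pos 0: 10011 XOR 10111 = 00100
  pos 2: 10001 XOR 10111 = 00110
  pos 4: 11010 XOR 10111 = 01101
  pos 5: 11010 XOR 10111 = 01101
  pos 6: 11011 XOR 10111 = 01100
  pos 7: 11001 XOR 10111 = 01110
Remainder = 1110 (nonzero — an error is detected).

1110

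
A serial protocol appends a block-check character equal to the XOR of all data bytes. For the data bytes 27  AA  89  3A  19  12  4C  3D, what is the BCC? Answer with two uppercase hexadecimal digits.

XOR the bytes together:
  start with 0x27
  0x27 ⊕ 0xAA = 0x8D
  0x8D ⊕ 0x89 = 0x04
  0x04 ⊕ 0x3A = 0x3E
  0x3E ⊕ 0x19 = 0x27
  0x27 ⊕ 0x12 = 0x35
  0x35 ⊕ 0x4C = 0x79
  0x79 ⊕ 0x3D = 0x44

44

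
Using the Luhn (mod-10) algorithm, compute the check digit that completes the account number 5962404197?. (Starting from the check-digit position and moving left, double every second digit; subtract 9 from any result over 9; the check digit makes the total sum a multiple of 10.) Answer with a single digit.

Partial digits right→left: 7 9 1 4 0 4 2 6 9 5
Double every second digit counting from the check-digit position (so the 1st, 3rd, 5th, ... of the partial from the right).
  doubled (with −9 where >9): 5 2 0 4 9 → sum 20
  kept as-is: 9 4 4 6 5 → sum 28
Total = 20 + 28 = 48.
Check digit = (10 − (48 mod 10)) mod 10 = 2.

2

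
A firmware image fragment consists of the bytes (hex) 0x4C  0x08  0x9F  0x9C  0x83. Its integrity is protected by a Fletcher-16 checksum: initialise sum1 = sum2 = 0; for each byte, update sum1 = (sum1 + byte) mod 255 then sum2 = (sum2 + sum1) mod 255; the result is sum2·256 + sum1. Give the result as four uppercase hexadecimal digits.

Running sums (mod 255):
  after byte 0 (0x4C): sum1=76, sum2=76
  after byte 1 (0x08): sum1=84, sum2=160
  after byte 2 (0x9F): sum1=243, sum2=148
  after byte 3 (0x9C): sum1=144, sum2=37
  after byte 4 (0x83): sum1=20, sum2=57
Checksum = sum2·256 + sum1 = 57·256 + 20 = 14612 = 0x3914.

3914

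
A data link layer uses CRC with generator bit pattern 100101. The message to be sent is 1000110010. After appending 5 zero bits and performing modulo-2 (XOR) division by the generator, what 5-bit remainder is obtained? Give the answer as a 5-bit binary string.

Append 5 zeros: 100011001000000. Divide by 100101 (XOR where the leading bit is 1):
  pos 0: 100011 XOR 100101 = 000110
  pos 3: 110001 XOR 100101 = 010100
  pos 4: 101000 XOR 100101 = 001101
  pos 6: 110100 XOR 100101 = 010001
  pos 7: 100010 XOR 100101 = 000111
Remainder (last 5 bits) = 11100. This is the CRC / FCS.

11100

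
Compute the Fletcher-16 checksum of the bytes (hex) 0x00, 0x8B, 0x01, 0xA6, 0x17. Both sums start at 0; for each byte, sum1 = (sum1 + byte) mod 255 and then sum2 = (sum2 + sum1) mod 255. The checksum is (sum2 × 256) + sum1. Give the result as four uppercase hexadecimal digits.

954A

Running sums (mod 255):
  after byte 0 (0x00): sum1=0, sum2=0
  after byte 1 (0x8B): sum1=139, sum2=139
  after byte 2 (0x01): sum1=140, sum2=24
  after byte 3 (0xA6): sum1=51, sum2=75
  after byte 4 (0x17): sum1=74, sum2=149
Checksum = sum2·256 + sum1 = 149·256 + 74 = 38218 = 0x954A.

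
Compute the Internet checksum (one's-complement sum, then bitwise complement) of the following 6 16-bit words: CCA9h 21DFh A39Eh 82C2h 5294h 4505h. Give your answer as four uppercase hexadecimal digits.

One's-complement addition (fold any carry out of bit 15 back into bit 0):
  0xCCA9 + 0x21DF = 0x0EE88
  0xEE88 + 0xA39E = 0x19226 → wrap carry → 0x9227
  0x9227 + 0x82C2 = 0x114E9 → wrap carry → 0x14EA
  0x14EA + 0x5294 = 0x0677E
  0x677E + 0x4505 = 0x0AC83
One's-complement sum = 0xAC83.
Checksum = ~0xAC83 & 0xFFFF = 0x537C.

537C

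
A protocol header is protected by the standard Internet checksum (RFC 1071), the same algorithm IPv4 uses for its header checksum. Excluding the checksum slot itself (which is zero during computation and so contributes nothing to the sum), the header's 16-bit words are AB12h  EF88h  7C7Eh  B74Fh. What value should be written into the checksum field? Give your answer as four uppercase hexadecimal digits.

3196

One's-complement addition (fold any carry out of bit 15 back into bit 0):
  0xAB12 + 0xEF88 = 0x19A9A → wrap carry → 0x9A9B
  0x9A9B + 0x7C7E = 0x11719 → wrap carry → 0x171A
  0x171A + 0xB74F = 0x0CE69
One's-complement sum = 0xCE69.
Checksum = ~0xCE69 & 0xFFFF = 0x3196.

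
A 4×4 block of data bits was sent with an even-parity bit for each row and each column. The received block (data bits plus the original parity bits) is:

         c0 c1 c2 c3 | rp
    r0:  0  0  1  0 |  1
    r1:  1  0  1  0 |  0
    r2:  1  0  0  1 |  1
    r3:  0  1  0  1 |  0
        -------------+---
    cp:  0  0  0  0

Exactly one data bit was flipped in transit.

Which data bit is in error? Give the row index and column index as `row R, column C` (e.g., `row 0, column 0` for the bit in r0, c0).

Recompute each row's even parity and compare to rp:
  r0: data parity 1, sent rp 1 → ok
  r1: data parity 0, sent rp 0 → ok
  r2: data parity 0, sent rp 1 → mismatch
  r3: data parity 0, sent rp 0 → ok
Recompute each column's even parity and compare to cp:
  c0: data parity 0, sent cp 0 → ok
  c1: data parity 1, sent cp 0 → mismatch
  c2: data parity 0, sent cp 0 → ok
  c3: data parity 0, sent cp 0 → ok
Exactly one row (r2) and one column (c1) fail → the flipped bit is at their intersection.

row 2, column 1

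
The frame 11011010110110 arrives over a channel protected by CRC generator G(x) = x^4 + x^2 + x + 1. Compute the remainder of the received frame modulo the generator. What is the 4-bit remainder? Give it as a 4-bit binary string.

0111

Modulo-2 division of 11011010110110 by 10111:
  pos 0: 11011 XOR 10111 = 01100
  pos 1: 11000 XOR 10111 = 01111
  pos 2: 11111 XOR 10111 = 01000
  pos 3: 10000 XOR 10111 = 00111
  pos 5: 11111 XOR 10111 = 01000
  pos 6: 10000 XOR 10111 = 00111
  pos 8: 11111 XOR 10111 = 01000
  pos 9: 10000 XOR 10111 = 00111
Remainder = 0111 (nonzero — an error is detected).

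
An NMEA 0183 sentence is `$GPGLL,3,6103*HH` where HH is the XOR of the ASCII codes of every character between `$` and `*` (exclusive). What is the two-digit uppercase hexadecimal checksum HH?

XOR the ASCII codes of the payload characters:
  'G' = 0x47 → acc = 0x47
  'P' = 0x50 → acc = 0x17
  'G' = 0x47 → acc = 0x50
  'L' = 0x4C → acc = 0x1C
  'L' = 0x4C → acc = 0x50
  ',' = 0x2C → acc = 0x7C
  '3' = 0x33 → acc = 0x4F
  ',' = 0x2C → acc = 0x63
  '6' = 0x36 → acc = 0x55
  '1' = 0x31 → acc = 0x64
  '0' = 0x30 → acc = 0x54
  '3' = 0x33 → acc = 0x67
Checksum = 0x67.

67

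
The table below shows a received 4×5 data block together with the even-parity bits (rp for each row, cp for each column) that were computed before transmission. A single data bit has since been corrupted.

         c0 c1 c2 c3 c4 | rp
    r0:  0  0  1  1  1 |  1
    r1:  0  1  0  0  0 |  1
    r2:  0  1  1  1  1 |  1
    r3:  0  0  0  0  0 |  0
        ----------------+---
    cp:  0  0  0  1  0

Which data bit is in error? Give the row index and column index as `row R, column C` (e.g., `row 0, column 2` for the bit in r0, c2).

row 2, column 3

Recompute each row's even parity and compare to rp:
  r0: data parity 1, sent rp 1 → ok
  r1: data parity 1, sent rp 1 → ok
  r2: data parity 0, sent rp 1 → mismatch
  r3: data parity 0, sent rp 0 → ok
Recompute each column's even parity and compare to cp:
  c0: data parity 0, sent cp 0 → ok
  c1: data parity 0, sent cp 0 → ok
  c2: data parity 0, sent cp 0 → ok
  c3: data parity 0, sent cp 1 → mismatch
  c4: data parity 0, sent cp 0 → ok
Exactly one row (r2) and one column (c3) fail → the flipped bit is at their intersection.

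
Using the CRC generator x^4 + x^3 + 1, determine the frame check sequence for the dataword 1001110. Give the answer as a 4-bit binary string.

Append 4 zeros: 10011100000. Divide by 11001 (XOR where the leading bit is 1):
  pos 0: 10011 XOR 11001 = 01010
  pos 1: 10101 XOR 11001 = 01100
  pos 2: 11000 XOR 11001 = 00001
  pos 6: 10000 XOR 11001 = 01001
Remainder (last 4 bits) = 1001. This is the CRC / FCS.

1001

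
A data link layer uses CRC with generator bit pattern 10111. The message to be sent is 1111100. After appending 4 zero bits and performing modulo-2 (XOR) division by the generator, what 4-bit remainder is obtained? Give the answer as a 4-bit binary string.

Append 4 zeros: 11111000000. Divide by 10111 (XOR where the leading bit is 1):
  pos 0: 11111 XOR 10111 = 01000
  pos 1: 10000 XOR 10111 = 00111
  pos 3: 11100 XOR 10111 = 01011
  pos 4: 10110 XOR 10111 = 00001
Remainder (last 4 bits) = 0100. This is the CRC / FCS.

0100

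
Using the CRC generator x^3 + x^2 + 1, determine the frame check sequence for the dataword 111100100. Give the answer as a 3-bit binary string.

Append 3 zeros: 111100100000. Divide by 1101 (XOR where the leading bit is 1):
  pos 0: 1111 XOR 1101 = 0010
  pos 2: 1000 XOR 1101 = 0101
  pos 3: 1011 XOR 1101 = 0110
  pos 4: 1100 XOR 1101 = 0001
  pos 7: 1000 XOR 1101 = 0101
  pos 8: 1010 XOR 1101 = 0111
Remainder (last 3 bits) = 111. This is the CRC / FCS.

111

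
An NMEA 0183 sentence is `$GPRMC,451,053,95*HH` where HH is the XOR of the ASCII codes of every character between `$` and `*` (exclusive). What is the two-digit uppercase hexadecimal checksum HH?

6D

XOR the ASCII codes of the payload characters:
  'G' = 0x47 → acc = 0x47
  'P' = 0x50 → acc = 0x17
  'R' = 0x52 → acc = 0x45
  'M' = 0x4D → acc = 0x08
  'C' = 0x43 → acc = 0x4B
  ',' = 0x2C → acc = 0x67
  '4' = 0x34 → acc = 0x53
  '5' = 0x35 → acc = 0x66
  '1' = 0x31 → acc = 0x57
  ',' = 0x2C → acc = 0x7B
  '0' = 0x30 → acc = 0x4B
  '5' = 0x35 → acc = 0x7E
  '3' = 0x33 → acc = 0x4D
  ',' = 0x2C → acc = 0x61
  '9' = 0x39 → acc = 0x58
  '5' = 0x35 → acc = 0x6D
Checksum = 0x6D.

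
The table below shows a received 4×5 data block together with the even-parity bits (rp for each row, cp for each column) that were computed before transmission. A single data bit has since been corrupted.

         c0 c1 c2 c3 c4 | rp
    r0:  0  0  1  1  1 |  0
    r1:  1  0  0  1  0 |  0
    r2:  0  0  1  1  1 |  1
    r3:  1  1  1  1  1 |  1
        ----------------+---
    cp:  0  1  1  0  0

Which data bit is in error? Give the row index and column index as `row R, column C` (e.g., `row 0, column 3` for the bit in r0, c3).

Recompute each row's even parity and compare to rp:
  r0: data parity 1, sent rp 0 → mismatch
  r1: data parity 0, sent rp 0 → ok
  r2: data parity 1, sent rp 1 → ok
  r3: data parity 1, sent rp 1 → ok
Recompute each column's even parity and compare to cp:
  c0: data parity 0, sent cp 0 → ok
  c1: data parity 1, sent cp 1 → ok
  c2: data parity 1, sent cp 1 → ok
  c3: data parity 0, sent cp 0 → ok
  c4: data parity 1, sent cp 0 → mismatch
Exactly one row (r0) and one column (c4) fail → the flipped bit is at their intersection.

row 0, column 4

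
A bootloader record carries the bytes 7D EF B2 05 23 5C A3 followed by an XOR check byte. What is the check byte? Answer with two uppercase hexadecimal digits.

XOR the bytes together:
  start with 0x7D
  0x7D ⊕ 0xEF = 0x92
  0x92 ⊕ 0xB2 = 0x20
  0x20 ⊕ 0x05 = 0x25
  0x25 ⊕ 0x23 = 0x06
  0x06 ⊕ 0x5C = 0x5A
  0x5A ⊕ 0xA3 = 0xF9

F9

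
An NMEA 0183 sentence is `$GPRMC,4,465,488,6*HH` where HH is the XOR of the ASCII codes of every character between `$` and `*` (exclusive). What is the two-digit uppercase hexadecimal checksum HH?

4A

XOR the ASCII codes of the payload characters:
  'G' = 0x47 → acc = 0x47
  'P' = 0x50 → acc = 0x17
  'R' = 0x52 → acc = 0x45
  'M' = 0x4D → acc = 0x08
  'C' = 0x43 → acc = 0x4B
  ',' = 0x2C → acc = 0x67
  '4' = 0x34 → acc = 0x53
  ',' = 0x2C → acc = 0x7F
  '4' = 0x34 → acc = 0x4B
  '6' = 0x36 → acc = 0x7D
  '5' = 0x35 → acc = 0x48
  ',' = 0x2C → acc = 0x64
  '4' = 0x34 → acc = 0x50
  '8' = 0x38 → acc = 0x68
  '8' = 0x38 → acc = 0x50
  ',' = 0x2C → acc = 0x7C
  '6' = 0x36 → acc = 0x4A
Checksum = 0x4A.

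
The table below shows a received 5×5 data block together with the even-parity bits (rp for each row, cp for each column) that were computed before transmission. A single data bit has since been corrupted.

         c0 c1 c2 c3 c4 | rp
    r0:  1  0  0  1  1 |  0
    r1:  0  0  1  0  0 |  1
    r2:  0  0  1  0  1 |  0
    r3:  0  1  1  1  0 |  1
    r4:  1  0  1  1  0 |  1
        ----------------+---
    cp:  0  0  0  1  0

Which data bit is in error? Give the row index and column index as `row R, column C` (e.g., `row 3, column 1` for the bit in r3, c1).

Recompute each row's even parity and compare to rp:
  r0: data parity 1, sent rp 0 → mismatch
  r1: data parity 1, sent rp 1 → ok
  r2: data parity 0, sent rp 0 → ok
  r3: data parity 1, sent rp 1 → ok
  r4: data parity 1, sent rp 1 → ok
Recompute each column's even parity and compare to cp:
  c0: data parity 0, sent cp 0 → ok
  c1: data parity 1, sent cp 0 → mismatch
  c2: data parity 0, sent cp 0 → ok
  c3: data parity 1, sent cp 1 → ok
  c4: data parity 0, sent cp 0 → ok
Exactly one row (r0) and one column (c1) fail → the flipped bit is at their intersection.

row 0, column 1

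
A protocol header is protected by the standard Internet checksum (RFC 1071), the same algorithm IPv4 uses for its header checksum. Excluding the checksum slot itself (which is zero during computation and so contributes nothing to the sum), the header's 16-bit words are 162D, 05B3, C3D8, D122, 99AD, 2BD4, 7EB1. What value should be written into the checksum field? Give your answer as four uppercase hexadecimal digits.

One's-complement addition (fold any carry out of bit 15 back into bit 0):
  0x162D + 0x05B3 = 0x01BE0
  0x1BE0 + 0xC3D8 = 0x0DFB8
  0xDFB8 + 0xD122 = 0x1B0DA → wrap carry → 0xB0DB
  0xB0DB + 0x99AD = 0x14A88 → wrap carry → 0x4A89
  0x4A89 + 0x2BD4 = 0x0765D
  0x765D + 0x7EB1 = 0x0F50E
One's-complement sum = 0xF50E.
Checksum = ~0xF50E & 0xFFFF = 0x0AF1.

0AF1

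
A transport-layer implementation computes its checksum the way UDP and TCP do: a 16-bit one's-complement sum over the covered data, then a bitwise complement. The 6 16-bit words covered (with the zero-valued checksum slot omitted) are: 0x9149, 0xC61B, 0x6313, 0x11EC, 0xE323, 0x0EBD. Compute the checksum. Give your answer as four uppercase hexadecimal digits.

41BA

One's-complement addition (fold any carry out of bit 15 back into bit 0):
  0x9149 + 0xC61B = 0x15764 → wrap carry → 0x5765
  0x5765 + 0x6313 = 0x0BA78
  0xBA78 + 0x11EC = 0x0CC64
  0xCC64 + 0xE323 = 0x1AF87 → wrap carry → 0xAF88
  0xAF88 + 0x0EBD = 0x0BE45
One's-complement sum = 0xBE45.
Checksum = ~0xBE45 & 0xFFFF = 0x41BA.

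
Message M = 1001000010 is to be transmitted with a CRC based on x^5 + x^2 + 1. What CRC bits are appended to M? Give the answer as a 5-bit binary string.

Append 5 zeros: 100100001000000. Divide by 100101 (XOR where the leading bit is 1):
  pos 0: 100100 XOR 100101 = 000001
  pos 5: 100100 XOR 100101 = 000001
Remainder (last 5 bits) = 10000. This is the CRC / FCS.

10000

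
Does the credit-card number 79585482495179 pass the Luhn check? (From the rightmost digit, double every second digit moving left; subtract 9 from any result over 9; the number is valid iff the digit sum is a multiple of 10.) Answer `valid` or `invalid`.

valid

From the right, keep odd positions and double even positions (subtract 9 from any doubled value over 9):
  doubled (positions 2,4,...): 5 1 8 7 1 1 5 → sum 28
  kept (positions 1,3,...): 9 1 9 2 4 8 9 → sum 42
Total = 70.
70 mod 10 = 0, so the number is valid.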